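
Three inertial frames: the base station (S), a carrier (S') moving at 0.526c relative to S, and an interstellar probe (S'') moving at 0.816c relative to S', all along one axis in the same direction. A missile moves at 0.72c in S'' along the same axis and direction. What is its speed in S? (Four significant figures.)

Compose velocities in two stages. Stage 1 (into S'): u₁ = (0.72+0.816)/(1+0.72×0.816) = 0.96755.
Stage 2 (into S): u = (0.96755+0.526)/(1+0.96755×0.526) = 0.98981, so the speed is 0.9898c.

0.9898c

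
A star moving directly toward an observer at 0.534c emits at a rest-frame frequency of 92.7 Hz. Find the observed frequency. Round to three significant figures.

Relativistic Doppler (source moving toward): f_obs = f_src · √((1+β)/(1−β)).
With β = 0.534: factor = √(1.534/0.466) = 1.8143.
f_obs = 92.7 × 1.8143 = 168 Hz.

168 Hz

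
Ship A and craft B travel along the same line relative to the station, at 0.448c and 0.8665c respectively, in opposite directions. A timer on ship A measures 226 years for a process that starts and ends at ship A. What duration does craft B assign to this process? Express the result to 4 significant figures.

703.0 years

Transform ship A's velocity into craft B's frame: (0.448 + 0.8665)/(1 + 0.448·0.8665) = 1.3145/1.388192, so the relative speed is 0.94692c.
At |u| = 0.94692c, γ = (1 − 0.896657)^(−1/2) = 3.1107.
The clock on ship A records proper time, so craft B measures Δt = γΔτ = 3.1107 × 226 = 703.0 years.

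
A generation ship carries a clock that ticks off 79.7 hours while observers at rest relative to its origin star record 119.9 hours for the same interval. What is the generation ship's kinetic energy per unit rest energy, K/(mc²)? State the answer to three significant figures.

From Δt = γΔτ: γ = 119.9/79.7 = 1.50439.
K/(mc²) = γ − 1 = 1.50439 − 1 = 0.504.

0.504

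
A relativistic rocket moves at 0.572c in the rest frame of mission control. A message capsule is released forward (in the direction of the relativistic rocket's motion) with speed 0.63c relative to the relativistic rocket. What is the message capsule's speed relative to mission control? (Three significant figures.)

Relativistic velocity addition: u = (u' + v)/(1 + u'v/c²), with u' = 0.63c and v = 0.572c.
Numerator: 0.63 + 0.572 = 1.202. Denominator: 1 + (0.63)(0.572) = 1.36036.
u = 1.202/1.36036 = 0.88359, so the speed is 0.884c.

0.884c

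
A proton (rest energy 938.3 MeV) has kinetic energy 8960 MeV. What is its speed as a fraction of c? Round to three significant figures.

γ = 1 + K/(mc²) = 1 + 8960/938.3 = 10.549.
β = √(1 − 1/γ²) = √(1 − 0.00898623) = √0.99101377 = 0.995.

0.995c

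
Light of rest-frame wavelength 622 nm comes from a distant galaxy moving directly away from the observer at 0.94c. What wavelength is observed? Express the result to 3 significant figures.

3540 nm

Relativistic Doppler for wavelength: λ_obs = λ_src · √((1+β)/(1−β)).
With β = 0.94: factor = √(1.94/0.06) = 5.6862.
λ_obs = 622 × 5.6862 = 3540 nm.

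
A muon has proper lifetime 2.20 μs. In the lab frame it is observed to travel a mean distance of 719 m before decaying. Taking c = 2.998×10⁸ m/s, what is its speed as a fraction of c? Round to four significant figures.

0.7369c

Let x = d/(cτ) = 719.0 m / (2.998×10⁸ m/s × 2.200×10^-6 s) = 1.0901. Since d = βγcτ, x = βγ = β/√(1−β²).
Solving: β² = x²/(1+x²) = 1.18832/2.18832 = 0.543028, so β = 0.7369.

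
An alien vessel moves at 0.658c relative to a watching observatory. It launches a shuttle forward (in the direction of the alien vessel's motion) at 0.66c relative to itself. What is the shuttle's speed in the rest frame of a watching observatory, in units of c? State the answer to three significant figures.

0.919c

Relativistic velocity addition: u = (u' + v)/(1 + u'v/c²), with u' = 0.66c and v = 0.658c.
Numerator: 0.66 + 0.658 = 1.318. Denominator: 1 + (0.66)(0.658) = 1.43428.
u = 1.318/1.43428 = 0.91893, so the speed is 0.919c.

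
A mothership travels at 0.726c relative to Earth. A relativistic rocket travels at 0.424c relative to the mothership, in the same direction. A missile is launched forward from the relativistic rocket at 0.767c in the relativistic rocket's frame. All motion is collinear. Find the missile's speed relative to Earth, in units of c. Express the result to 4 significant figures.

0.9832c

Apply u = (u'+v)/(1+u'v) twice. Missile in the mothership frame: (0.767+0.424)/(1+0.767·0.424) = 1.191/1.325208 = 0.89873c.
That velocity, transformed to the rest frame of Earth: (0.89873+0.726)/(1+0.89873·0.726) = 1.62473/1.65247798 = 0.98321c.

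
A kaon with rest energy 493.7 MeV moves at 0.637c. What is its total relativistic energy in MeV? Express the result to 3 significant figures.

γ = 1/√(1 − β²) = 1/√(1 − 0.405769) = 1/√0.594231 = 1/0.770864 = 1.2972.
Total energy: E = γmc² = 1.2972 × 493.7 MeV = 640 MeV.

640 MeV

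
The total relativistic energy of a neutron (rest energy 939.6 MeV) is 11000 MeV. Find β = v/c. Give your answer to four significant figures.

Total energy E = γmc² gives γ = 11000/939.6 = 11.707.
Hence β = √(1 − 1/γ²) = √(1 − 0.0072964) = √0.9927036 = 0.9963.

0.9963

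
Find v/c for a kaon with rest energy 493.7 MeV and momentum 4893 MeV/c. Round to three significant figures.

0.995

βγ = pc/(mc²) = 4893/493.7 = 9.9109.
Since γ² = 1 + (βγ)² = 99.2259, γ = √99.2259 = 9.96122, and β = (βγ)/γ = 9.9109/9.96122 = 0.995.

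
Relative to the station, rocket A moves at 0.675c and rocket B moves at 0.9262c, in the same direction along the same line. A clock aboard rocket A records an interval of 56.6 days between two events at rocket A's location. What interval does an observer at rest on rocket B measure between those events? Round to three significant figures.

The velocity of rocket A relative to rocket B is (0.675 − 0.9262)c / (1 − 0.675×0.9262) = −0.6702c; relative speed 0.6702c.
γ for this relative speed: γ = 1/√(1 − 0.449168) = 1.3474.
Rocket A's interval is proper; time dilation gives Δt_B = γΔτ = 1.3474 × 56.6 days = 76.3 days.

76.3 days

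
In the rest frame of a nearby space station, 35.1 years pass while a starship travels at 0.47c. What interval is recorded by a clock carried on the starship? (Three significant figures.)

γ = 1/√(1 − β²) = 1/√(1 − 0.2209) = 1/√0.7791 = 1/0.882666 = 1.1329.
The starship's clock runs slow as seen from a nearby space station, so Δτ = Δt/γ = 35.1/1.1329 = 31.0 years.

31.0 years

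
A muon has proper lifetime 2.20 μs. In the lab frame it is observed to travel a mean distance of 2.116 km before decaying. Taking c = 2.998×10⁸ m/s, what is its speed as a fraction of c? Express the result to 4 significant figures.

0.9547c

d = βγcτ ⇒ βγ = d/(cτ) = 2116 m / (659.56 m) = 3.2082.
β = (βγ)/√(1+(βγ)²) = 3.2082/√11.2925 = 0.9547.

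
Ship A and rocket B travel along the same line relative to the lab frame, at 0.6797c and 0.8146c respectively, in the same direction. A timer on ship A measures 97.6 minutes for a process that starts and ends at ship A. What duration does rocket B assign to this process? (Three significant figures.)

The velocity of ship A relative to rocket B is (0.6797 − 0.8146)c / (1 − 0.6797×0.8146) = −0.30225c; relative speed 0.30225c.
At |u| = 0.30225c, γ = (1 − 0.0913551)^(−1/2) = 1.0491.
Ship A's interval is proper; time dilation gives Δt_B = γΔτ = 1.0491 × 97.6 minutes = 102 minutes.

102 minutes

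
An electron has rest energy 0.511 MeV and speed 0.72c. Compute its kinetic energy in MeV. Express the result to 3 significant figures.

0.225 MeV

With β = 0.72, γ = 1/√(1 − 0.72²) = 1/√0.4816 = 1.44098.
Kinetic energy: K = (γ − 1)mc² = (1.44098 − 1) × 0.511 MeV = 0.44098 × 0.511 = 0.225 MeV.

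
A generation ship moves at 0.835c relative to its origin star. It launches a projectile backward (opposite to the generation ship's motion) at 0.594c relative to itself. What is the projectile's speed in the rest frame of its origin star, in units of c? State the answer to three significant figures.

In units of c, u = (u' + v)/(1 + u'v) with u' = −0.594 and v = 0.835.
Numerator: −0.594 + 0.835 = 0.241. Denominator: 1 + (−0.594)(0.835) = 0.50401.
u = 0.241/0.50401 = 0.47817, so the speed is 0.478c.

0.478c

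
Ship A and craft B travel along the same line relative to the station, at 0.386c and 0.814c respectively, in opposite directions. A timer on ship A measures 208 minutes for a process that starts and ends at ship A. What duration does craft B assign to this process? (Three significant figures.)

Speed of ship A in craft B's frame: u = (v_A + v_B)/(1 + v_A v_B/c²) = (0.386 + 0.814)/(1 + 0.386×0.814) = 1.2/1.314204 = 0.9131; |u| = 0.9131c.
At |u| = 0.9131c, γ = (1 − 0.833752)^(−1/2) = 2.4526.
Ship A's interval is proper; time dilation gives Δt_B = γΔτ = 2.4526 × 208 minutes = 510 minutes.

510 minutes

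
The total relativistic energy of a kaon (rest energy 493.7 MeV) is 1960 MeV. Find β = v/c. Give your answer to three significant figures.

0.968

Total energy E = γmc² gives γ = 1960/493.7 = 3.97.
Hence β = √(1 − 1/γ²) = √(1 − 0.0634482) = √0.9365518 = 0.968.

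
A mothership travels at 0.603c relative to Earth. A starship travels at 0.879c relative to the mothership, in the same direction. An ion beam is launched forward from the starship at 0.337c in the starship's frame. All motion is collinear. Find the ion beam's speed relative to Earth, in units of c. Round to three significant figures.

Compose velocities in two stages. Stage 1 (into S'): u₁ = (0.337+0.879)/(1+0.337×0.879) = 0.93811.
Stage 2 (into S): u = (0.93811+0.603)/(1+0.93811×0.603) = 0.98431, so the speed is 0.984c.

0.984c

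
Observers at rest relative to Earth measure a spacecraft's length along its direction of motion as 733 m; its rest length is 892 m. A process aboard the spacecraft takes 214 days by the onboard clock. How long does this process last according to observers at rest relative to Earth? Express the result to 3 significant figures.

From L = L₀/γ: γ = 892/733 = 1.21692.
Δt = γΔτ = 1.21692 × 214 = 260 days.

260 days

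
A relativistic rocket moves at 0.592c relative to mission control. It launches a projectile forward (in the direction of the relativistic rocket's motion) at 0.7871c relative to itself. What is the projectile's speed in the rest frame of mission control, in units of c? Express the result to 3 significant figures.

0.941c

In units of c, u = (u' + v)/(1 + u'v) with u' = 0.7871 and v = 0.592.
Numerator: 0.7871 + 0.592 = 1.3791. Denominator: 1 + (0.7871)(0.592) = 1.4659632.
u = 1.3791/1.4659632 = 0.94075, so the speed is 0.941c.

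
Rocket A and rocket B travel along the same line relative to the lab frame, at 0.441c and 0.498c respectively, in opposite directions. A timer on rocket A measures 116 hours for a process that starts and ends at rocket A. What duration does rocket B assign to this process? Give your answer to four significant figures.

Transform rocket A's velocity into rocket B's frame: (0.441 + 0.498)/(1 + 0.441·0.498) = 0.939/1.219618, so the relative speed is 0.76991c.
At |u| = 0.76991c, γ = (1 − 0.592761)^(−1/2) = 1.567.
Rocket A's interval is proper; time dilation gives Δt_B = γΔτ = 1.567 × 116 hours = 181.8 hours.

181.8 hours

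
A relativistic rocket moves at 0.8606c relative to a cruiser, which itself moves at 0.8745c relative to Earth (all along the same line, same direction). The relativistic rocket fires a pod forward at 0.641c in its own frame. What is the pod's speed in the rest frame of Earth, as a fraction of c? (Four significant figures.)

Compose velocities in two stages. Stage 1 (into S'): u₁ = (0.641+0.8606)/(1+0.641×0.8606) = 0.96775.
Stage 2 (into S): u = (0.96775+0.8745)/(1+0.96775×0.8745) = 0.99781, so the speed is 0.9978c.

0.9978c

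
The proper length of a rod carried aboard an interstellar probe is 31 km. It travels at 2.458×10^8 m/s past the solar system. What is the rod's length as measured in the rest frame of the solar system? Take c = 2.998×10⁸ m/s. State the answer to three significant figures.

17.7 km

β = v/c = (2.458×10^8 m/s)/(2.998×10⁸ m/s) = 0.81988.
β² = 0.6722032144, so γ = 1/√0.3277967856 = 1.7466.
Along the direction of motion the measured length is L₀/γ = 31/1.7466 = 17.7 km.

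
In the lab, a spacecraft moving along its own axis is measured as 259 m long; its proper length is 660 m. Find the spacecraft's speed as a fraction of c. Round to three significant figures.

Length contraction gives γ = L₀/L = 660/259 = 2.5483.
β = √(1 − 1/γ²) = √0.846008 = 0.920.

0.920c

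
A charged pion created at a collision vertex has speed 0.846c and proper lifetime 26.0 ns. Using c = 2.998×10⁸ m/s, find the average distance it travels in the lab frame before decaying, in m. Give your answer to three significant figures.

12.4 m

Lorentz factor: γ = (1 − 0.715716)^(−1/2) = 1.8755.
Lab-frame lifetime: Δt = γτ = 1.8755 × 26.0 ns = 48.763 ns.
Distance: d = vΔt = 0.846 × 2.998×10⁸ m/s × 4.8763×10^-8 s = 12.4 m.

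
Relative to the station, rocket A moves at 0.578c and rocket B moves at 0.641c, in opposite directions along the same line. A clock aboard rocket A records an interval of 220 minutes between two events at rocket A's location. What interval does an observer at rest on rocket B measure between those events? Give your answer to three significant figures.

Speed of rocket A in rocket B's frame: u = (v_A + v_B)/(1 + v_A v_B/c²) = (0.578 + 0.641)/(1 + 0.578×0.641) = 1.219/1.370498 = 0.88946; |u| = 0.88946c.
At |u| = 0.88946c, γ = (1 − 0.791139)^(−1/2) = 2.1881.
Rocket A's interval is proper; time dilation gives Δt_B = γΔτ = 2.1881 × 220 minutes = 481 minutes.

481 minutes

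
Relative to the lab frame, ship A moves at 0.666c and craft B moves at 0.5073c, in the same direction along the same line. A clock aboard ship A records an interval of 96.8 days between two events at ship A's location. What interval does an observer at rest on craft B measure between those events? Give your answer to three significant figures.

99.7 days

Speed of ship A in craft B's frame: u = (v_A − v_B)/(1 − v_A v_B/c²) = (0.666 − 0.5073)/(1 − 0.666×0.5073) = 0.1587/0.6621382 = 0.23968; |u| = 0.23968c.
γ for this relative speed: γ = 1/√(1 − 0.0574465) = 1.03.
The clock on ship A records proper time, so craft B measures Δt = γΔτ = 1.03 × 96.8 = 99.7 days.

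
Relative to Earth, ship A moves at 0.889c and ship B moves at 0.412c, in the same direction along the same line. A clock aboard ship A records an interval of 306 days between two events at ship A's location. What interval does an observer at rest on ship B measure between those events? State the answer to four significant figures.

464.8 days

Transform ship A's velocity into ship B's frame: (0.889 − 0.412)/(1 − 0.889·0.412) = 0.477/0.633732, so the relative speed is 0.75268c.
γ for this relative speed: γ = 1/√(1 − 0.566527) = 1.5189.
Ship A's interval is proper; time dilation gives Δt_B = γΔτ = 1.5189 × 306 days = 464.8 days.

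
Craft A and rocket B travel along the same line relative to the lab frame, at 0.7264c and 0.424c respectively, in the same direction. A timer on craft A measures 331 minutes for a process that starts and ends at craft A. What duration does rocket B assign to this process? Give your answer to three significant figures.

The velocity of craft A relative to rocket B is (0.7264 − 0.424)c / (1 − 0.7264×0.424) = 0.43699c; relative speed 0.43699c.
At |u| = 0.43699c, γ = (1 − 0.19096)^(−1/2) = 1.1118.
The clock on craft A records proper time, so rocket B measures Δt = γΔτ = 1.1118 × 331 = 368 minutes.

368 minutes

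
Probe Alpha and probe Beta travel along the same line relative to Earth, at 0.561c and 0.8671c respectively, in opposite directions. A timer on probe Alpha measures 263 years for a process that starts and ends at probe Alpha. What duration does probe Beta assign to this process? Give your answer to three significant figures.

948 years

Speed of probe Alpha in probe Beta's frame: u = (v_A + v_B)/(1 + v_A v_B/c²) = (0.561 + 0.8671)/(1 + 0.561×0.8671) = 1.4281/1.4864431 = 0.96075; |u| = 0.96075c.
At |u| = 0.96075c, γ = (1 − 0.923041)^(−1/2) = 3.6047.
Probe Alpha's interval is proper; time dilation gives Δt_B = γΔτ = 3.6047 × 263 years = 948 years.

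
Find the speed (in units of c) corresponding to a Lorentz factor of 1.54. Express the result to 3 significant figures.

0.760c

β = √(1 − 1/γ²) = √(1 − 1/2.3716) = √0.578344 = 0.760.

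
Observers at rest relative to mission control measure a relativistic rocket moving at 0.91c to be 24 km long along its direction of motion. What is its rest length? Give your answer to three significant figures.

Lorentz factor: γ = (1 − 0.8281)^(−1/2) = 2.4119.
Proper length: L₀ = γ·L = 2.4119 × 24 = 57.9 km.

57.9 km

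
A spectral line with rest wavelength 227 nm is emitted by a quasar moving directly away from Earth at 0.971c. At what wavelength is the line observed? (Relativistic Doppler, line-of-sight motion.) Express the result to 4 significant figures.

Relativistic Doppler for wavelength: λ_obs = λ_src · √((1+β)/(1−β)).
With β = 0.971: factor = √(1.971/0.029) = 8.2441.
λ_obs = 227 × 8.2441 = 1871 nm.

1871 nm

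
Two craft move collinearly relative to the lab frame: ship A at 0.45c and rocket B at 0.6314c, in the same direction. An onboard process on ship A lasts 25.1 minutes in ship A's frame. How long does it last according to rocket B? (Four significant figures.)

The velocity of ship A relative to rocket B is (0.45 − 0.6314)c / (1 − 0.45×0.6314) = −0.2534c; relative speed 0.2534c.
γ for this relative speed: γ = 1/√(1 − 0.0642116) = 1.0337.
The clock on ship A records proper time, so rocket B measures Δt = γΔτ = 1.0337 × 25.1 = 25.95 minutes.

25.95 minutes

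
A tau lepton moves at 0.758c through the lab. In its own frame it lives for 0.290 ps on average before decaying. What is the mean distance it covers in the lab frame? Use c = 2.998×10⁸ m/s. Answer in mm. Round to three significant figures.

With β = 0.758, γ = 1/√(1 − 0.758²) = 1/√0.425436 = 1.5331.
Lab-frame lifetime: Δt = γτ = 1.5331 × 0.290 ps = 0.4446 ps.
Distance: d = vΔt = 0.758 × 2.998×10⁸ m/s × 4.4460×10^-13 s = 1.01×10^-4 m = 0.101 mm.

0.101 mm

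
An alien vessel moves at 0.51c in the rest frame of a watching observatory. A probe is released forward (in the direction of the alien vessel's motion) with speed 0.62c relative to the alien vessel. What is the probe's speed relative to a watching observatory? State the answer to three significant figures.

In units of c, u = (u' + v)/(1 + u'v) with u' = 0.62 and v = 0.51.
Numerator: 0.62 + 0.51 = 1.13. Denominator: 1 + (0.62)(0.51) = 1.3162.
u = 1.13/1.3162 = 0.85853, so the speed is 0.859c.

0.859c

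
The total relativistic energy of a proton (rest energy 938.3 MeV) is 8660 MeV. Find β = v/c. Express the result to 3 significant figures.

Total energy E = γmc² gives γ = 8660/938.3 = 9.2295.
Hence β = √(1 − 1/γ²) = √(1 − 0.0117393) = √0.9882607 = 0.994.

0.994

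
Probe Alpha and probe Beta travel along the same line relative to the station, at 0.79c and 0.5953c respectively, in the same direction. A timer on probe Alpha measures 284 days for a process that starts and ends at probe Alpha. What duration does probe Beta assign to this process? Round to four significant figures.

Transform probe Alpha's velocity into probe Beta's frame: (0.79 − 0.5953)/(1 − 0.79·0.5953) = 0.1947/0.529713, so the relative speed is 0.36756c.
γ for this relative speed: γ = 1/√(1 − 0.1351) = 1.0753.
The clock on probe Alpha records proper time, so probe Beta measures Δt = γΔτ = 1.0753 × 284 = 305.4 days.

305.4 days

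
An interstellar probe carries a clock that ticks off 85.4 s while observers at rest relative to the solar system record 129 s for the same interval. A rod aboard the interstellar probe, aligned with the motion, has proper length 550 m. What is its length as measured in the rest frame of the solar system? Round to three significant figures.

The time-dilation ratio gives γ = 129/85.4 = 1.51054.
L = L₀/γ = 550/1.51054 = 364 m.

364 m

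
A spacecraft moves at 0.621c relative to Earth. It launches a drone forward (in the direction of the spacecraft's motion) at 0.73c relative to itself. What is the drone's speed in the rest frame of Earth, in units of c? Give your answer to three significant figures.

0.930c

In units of c, u = (u' + v)/(1 + u'v) with u' = 0.73 and v = 0.621.
Numerator: 0.73 + 0.621 = 1.351. Denominator: 1 + (0.73)(0.621) = 1.45333.
u = 1.351/1.45333 = 0.92959, so the speed is 0.930c.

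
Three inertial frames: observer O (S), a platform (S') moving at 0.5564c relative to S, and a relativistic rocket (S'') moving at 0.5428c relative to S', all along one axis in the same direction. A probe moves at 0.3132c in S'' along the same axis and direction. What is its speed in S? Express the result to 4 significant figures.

Apply u = (u'+v)/(1+u'v) twice. Probe in the platform frame: (0.3132+0.5428)/(1+0.3132·0.5428) = 0.856/1.17000496 = 0.73162c.
That velocity, transformed to the rest frame of observer O: (0.73162+0.5564)/(1+0.73162·0.5564) = 1.28802/1.407073368 = 0.91539c.

0.9154c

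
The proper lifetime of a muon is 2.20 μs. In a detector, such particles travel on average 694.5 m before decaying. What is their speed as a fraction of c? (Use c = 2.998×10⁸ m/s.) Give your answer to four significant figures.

0.7251c

d = βγcτ ⇒ βγ = d/(cτ) = 694.5 m / (659.56 m) = 1.053.
β = (βγ)/√(1+(βγ)²) = 1.053/√2.10881 = 0.7251.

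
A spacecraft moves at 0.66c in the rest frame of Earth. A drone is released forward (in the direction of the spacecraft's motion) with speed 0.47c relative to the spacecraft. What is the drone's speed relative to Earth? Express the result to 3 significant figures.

In units of c, u = (u' + v)/(1 + u'v) with u' = 0.47 and v = 0.66.
Numerator: 0.47 + 0.66 = 1.13. Denominator: 1 + (0.47)(0.66) = 1.3102.
u = 1.13/1.3102 = 0.86246, so the speed is 0.862c.

0.862c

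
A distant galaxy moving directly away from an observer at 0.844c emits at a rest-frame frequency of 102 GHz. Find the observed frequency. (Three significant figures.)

29.7 GHz

Relativistic Doppler (source moving away): f_obs = f_src · √((1−β)/(1+β)).
With β = 0.844: factor = √(0.156/1.844) = 0.29086.
f_obs = 102 × 0.29086 = 29.7 GHz.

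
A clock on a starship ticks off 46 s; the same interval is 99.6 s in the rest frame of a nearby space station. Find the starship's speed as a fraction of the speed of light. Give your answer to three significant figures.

0.887c

γ = Δt/Δτ = 99.6/46 = 2.1652.
β = √(1 − 1/γ²) = √(1 − 0.213306) = √0.786694 = 0.887.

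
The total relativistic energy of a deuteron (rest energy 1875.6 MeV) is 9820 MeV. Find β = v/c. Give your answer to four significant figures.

0.9816

Total energy E = γmc² gives γ = 9820/1875.6 = 5.2357.
Hence β = √(1 − 1/γ²) = √(1 − 0.0364796) = √0.9635204 = 0.9816.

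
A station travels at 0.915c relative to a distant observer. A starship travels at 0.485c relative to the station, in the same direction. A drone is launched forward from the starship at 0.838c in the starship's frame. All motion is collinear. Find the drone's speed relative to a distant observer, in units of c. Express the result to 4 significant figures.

0.9973c

First combine the drone and starship (S''→S'): u₁ = (0.838 + 0.485)/(1 + 0.838×0.485) = 1.323/1.40643 = 0.94068.
Then combine with the station (S'→S): u = (0.94068 + 0.915)/(1 + 0.94068×0.915) = 1.85568/1.8607222 = 0.99729.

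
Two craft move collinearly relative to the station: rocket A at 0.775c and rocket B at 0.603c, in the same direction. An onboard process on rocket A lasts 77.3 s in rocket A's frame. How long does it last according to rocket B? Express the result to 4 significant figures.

The velocity of rocket A relative to rocket B is (0.775 − 0.603)c / (1 − 0.775×0.603) = 0.3229c; relative speed 0.3229c.
γ for this relative speed: γ = 1/√(1 − 0.104264) = 1.0566.
The clock on rocket A records proper time, so rocket B measures Δt = γΔτ = 1.0566 × 77.3 = 81.68 s.

81.68 s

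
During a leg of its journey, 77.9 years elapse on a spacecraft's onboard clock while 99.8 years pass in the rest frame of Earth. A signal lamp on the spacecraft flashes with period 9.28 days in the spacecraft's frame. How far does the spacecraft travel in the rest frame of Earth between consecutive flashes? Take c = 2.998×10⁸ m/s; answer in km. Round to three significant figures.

1.92×10^11 km

γ = Δt/Δτ = 99.8/77.9 = 1.28113.
β = √(1 − 1/γ²) = 0.62508. Lab-frame period = γτ = 1.28113×9.28 days = 11.889 days. Distance = βc × γτ = 0.62508 × 2.998×10⁸ m/s × 1027209.6 s = 1.9250×10^14 m = 1.92×10^11 km.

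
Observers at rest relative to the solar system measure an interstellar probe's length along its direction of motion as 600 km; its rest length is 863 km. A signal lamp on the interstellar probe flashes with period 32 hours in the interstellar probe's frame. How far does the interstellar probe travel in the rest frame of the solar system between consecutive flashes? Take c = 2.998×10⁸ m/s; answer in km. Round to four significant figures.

γ = L₀/L = 863/600 = 1.43833.
β = √(1 − 1/γ²) = 0.71877. Lab-frame period = γτ = 1.43833×32 hours = 46.027 hours. Distance = βc × γτ = 0.71877 × 2.998×10⁸ m/s × 165697.2 s = 3.5706×10^13 m = 3.571×10^10 km.

3.571×10^10 km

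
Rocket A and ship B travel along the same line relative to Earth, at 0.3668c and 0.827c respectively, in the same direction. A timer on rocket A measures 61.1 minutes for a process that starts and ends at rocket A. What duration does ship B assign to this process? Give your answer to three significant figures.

The velocity of rocket A relative to ship B is (0.3668 − 0.827)c / (1 − 0.3668×0.827) = −0.66058c; relative speed 0.66058c.
At |u| = 0.66058c, γ = (1 − 0.436366)^(−1/2) = 1.332.
The clock on rocket A records proper time, so ship B measures Δt = γΔτ = 1.332 × 61.1 = 81.4 minutes.

81.4 minutes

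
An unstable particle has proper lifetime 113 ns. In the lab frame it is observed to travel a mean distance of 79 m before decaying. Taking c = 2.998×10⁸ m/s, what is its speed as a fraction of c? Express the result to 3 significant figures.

0.919c

Let x = d/(cτ) = 79.00 m / (2.998×10⁸ m/s × 1.130×10^-7 s) = 2.3319. Since d = βγcτ, x = βγ = β/√(1−β²).
Solving: β² = x²/(1+x²) = 5.43776/6.43776 = 0.844666, so β = 0.919.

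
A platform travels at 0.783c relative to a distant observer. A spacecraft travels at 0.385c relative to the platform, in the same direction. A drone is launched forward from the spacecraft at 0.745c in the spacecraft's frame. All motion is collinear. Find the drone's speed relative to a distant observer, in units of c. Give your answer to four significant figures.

Compose velocities in two stages. Stage 1 (into S'): u₁ = (0.745+0.385)/(1+0.745×0.385) = 0.87813.
Stage 2 (into S): u = (0.87813+0.783)/(1+0.87813×0.783) = 0.98433, so the speed is 0.9843c.

0.9843c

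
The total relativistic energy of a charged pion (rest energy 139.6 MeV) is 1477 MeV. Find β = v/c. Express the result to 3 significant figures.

0.996

γ = E/(mc²) = 1477/139.6 = 10.58.
β = √(1 − 1/γ²) = √(1 − 0.00893364) = √0.99106636 = 0.996.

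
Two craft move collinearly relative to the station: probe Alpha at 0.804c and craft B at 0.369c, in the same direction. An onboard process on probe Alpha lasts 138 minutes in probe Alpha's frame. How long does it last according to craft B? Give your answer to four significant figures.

Transform probe Alpha's velocity into craft B's frame: (0.804 − 0.369)/(1 − 0.804·0.369) = 0.435/0.703324, so the relative speed is 0.61849c.
At |u| = 0.61849c, γ = (1 − 0.38253)^(−1/2) = 1.2726.
The clock on probe Alpha records proper time, so craft B measures Δt = γΔτ = 1.2726 × 138 = 175.6 minutes.

175.6 minutes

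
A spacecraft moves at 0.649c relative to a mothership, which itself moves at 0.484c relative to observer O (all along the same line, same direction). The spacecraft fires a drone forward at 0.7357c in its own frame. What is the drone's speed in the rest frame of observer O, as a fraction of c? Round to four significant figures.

First combine the drone and spacecraft (S''→S'): u₁ = (0.7357 + 0.649)/(1 + 0.7357×0.649) = 1.3847/1.4774693 = 0.93721.
Then combine with the mothership (S'→S): u = (0.93721 + 0.484)/(1 + 0.93721×0.484) = 1.42121/1.45360964 = 0.97771.

0.9777c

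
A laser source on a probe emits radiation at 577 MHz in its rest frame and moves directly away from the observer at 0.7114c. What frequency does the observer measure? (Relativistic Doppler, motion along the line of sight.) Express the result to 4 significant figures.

236.9 MHz

Relativistic Doppler (source moving away): f_obs = f_src · √((1−β)/(1+β)).
With β = 0.7114: factor = √(0.2886/1.7114) = 0.41065.
f_obs = 577 × 0.41065 = 236.9 MHz.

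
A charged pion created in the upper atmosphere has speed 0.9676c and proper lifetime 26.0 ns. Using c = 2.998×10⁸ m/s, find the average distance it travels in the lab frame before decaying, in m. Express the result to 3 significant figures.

29.9 m

With β = 0.9676, γ = 1/√(1 − 0.9676²) = 1/√0.06375024 = 3.9606.
Lab-frame lifetime: Δt = γτ = 3.9606 × 26.0 ns = 102.98 ns.
Distance: d = vΔt = 0.9676 × 2.998×10⁸ m/s × 1.0298×10^-7 s = 29.9 m.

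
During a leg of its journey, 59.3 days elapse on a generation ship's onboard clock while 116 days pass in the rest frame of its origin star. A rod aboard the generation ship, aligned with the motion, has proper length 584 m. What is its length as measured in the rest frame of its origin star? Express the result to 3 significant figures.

γ = Δt/Δτ = 116/59.3 = 1.95616.
The rod contracts by the same γ: 584 m / 1.95616 = 299 m.

299 m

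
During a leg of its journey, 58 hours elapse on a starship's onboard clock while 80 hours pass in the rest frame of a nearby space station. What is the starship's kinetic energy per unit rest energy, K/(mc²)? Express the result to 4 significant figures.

γ = Δt/Δτ = 80/58 = 1.37931.
Since K = (γ−1)mc², K/(mc²) = 1.37931 − 1 = 0.3793.

0.3793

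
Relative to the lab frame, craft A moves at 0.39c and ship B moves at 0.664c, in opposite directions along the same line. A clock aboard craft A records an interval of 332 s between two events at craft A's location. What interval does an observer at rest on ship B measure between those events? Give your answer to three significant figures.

The velocity of craft A relative to ship B is (0.39 + 0.664)c / (1 + 0.39×0.664) = 0.8372c; relative speed 0.8372c.
γ for this relative speed: γ = 1/√(1 − 0.700904) = 1.8285.
Craft A's interval is proper; time dilation gives Δt_B = γΔτ = 1.8285 × 332 s = 607 s.

607 s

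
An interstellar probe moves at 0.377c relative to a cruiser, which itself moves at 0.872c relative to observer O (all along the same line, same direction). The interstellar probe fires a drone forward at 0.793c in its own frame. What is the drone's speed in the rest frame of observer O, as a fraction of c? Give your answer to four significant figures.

0.9929c

First combine the drone and interstellar probe (S''→S'): u₁ = (0.793 + 0.377)/(1 + 0.793×0.377) = 1.17/1.298961 = 0.90072.
Then combine with the cruiser (S'→S): u = (0.90072 + 0.872)/(1 + 0.90072×0.872) = 1.77272/1.78542784 = 0.99288.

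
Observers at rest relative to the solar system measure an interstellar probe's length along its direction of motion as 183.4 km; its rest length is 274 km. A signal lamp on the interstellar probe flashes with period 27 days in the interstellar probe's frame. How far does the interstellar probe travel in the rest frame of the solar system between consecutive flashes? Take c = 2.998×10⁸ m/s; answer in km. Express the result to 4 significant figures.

7.763×10^11 km

Length contraction gives γ = L₀/L = 274/183.4 = 1.494.
β = √(1 − 1/γ²) = 0.74295. Lab-frame period = γτ = 1.494×27 days = 40.338 days. Distance = βc × γτ = 0.74295 × 2.998×10⁸ m/s × 3485203.2 s = 7.7628×10^14 m = 7.763×10^11 km.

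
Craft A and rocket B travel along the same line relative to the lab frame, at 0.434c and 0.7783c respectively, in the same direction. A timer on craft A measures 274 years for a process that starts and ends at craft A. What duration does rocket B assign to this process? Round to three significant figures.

Speed of craft A in rocket B's frame: u = (v_A − v_B)/(1 − v_A v_B/c²) = (0.434 − 0.7783)/(1 − 0.434×0.7783) = −0.3443/0.6622178 = −0.51992; |u| = 0.51992c.
γ for this relative speed: γ = 1/√(1 − 0.270317) = 1.1707.
The clock on craft A records proper time, so rocket B measures Δt = γΔτ = 1.1707 × 274 = 321 years.

321 years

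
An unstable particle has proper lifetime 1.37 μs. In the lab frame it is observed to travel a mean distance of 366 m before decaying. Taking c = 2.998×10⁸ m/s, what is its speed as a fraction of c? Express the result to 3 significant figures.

Lab distance = (lab lifetime)·v = γτ·βc, so βγ = d/(cτ) = 366.0/(2.998×10⁸ × 1.370×10^-6) = 0.89111.
With βγ = 0.89111: γ² = 1 + (βγ)² = 1.794077, and β = (βγ)/γ = 0.89111/1.33943 = 0.665.

0.665c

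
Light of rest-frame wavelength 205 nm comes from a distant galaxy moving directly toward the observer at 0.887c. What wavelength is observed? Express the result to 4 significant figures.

50.17 nm

Relativistic Doppler for wavelength: λ_obs = λ_src · √((1−β)/(1+β)).
With β = 0.887: factor = √(0.113/1.887) = 0.24471.
λ_obs = 205 × 0.24471 = 50.17 nm.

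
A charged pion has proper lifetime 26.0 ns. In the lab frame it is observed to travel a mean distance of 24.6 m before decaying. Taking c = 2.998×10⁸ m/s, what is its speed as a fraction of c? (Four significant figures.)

d = βγcτ ⇒ βγ = d/(cτ) = 24.60 m / (7.7948 m) = 3.156.
β = (βγ)/√(1+(βγ)²) = 3.156/√10.96034 = 0.9533.

0.9533c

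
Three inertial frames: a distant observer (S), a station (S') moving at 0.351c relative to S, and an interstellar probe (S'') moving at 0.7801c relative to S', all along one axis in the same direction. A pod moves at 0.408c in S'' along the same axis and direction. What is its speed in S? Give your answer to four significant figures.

Compose velocities in two stages. Stage 1 (into S'): u₁ = (0.408+0.7801)/(1+0.408×0.7801) = 0.90125.
Stage 2 (into S): u = (0.90125+0.351)/(1+0.90125×0.351) = 0.95131, so the speed is 0.9513c.

0.9513c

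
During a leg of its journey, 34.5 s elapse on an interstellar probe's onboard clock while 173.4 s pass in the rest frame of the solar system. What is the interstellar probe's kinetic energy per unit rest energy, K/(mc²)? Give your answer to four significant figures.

From Δt = γΔτ: γ = 173.4/34.5 = 5.02609.
Since K = (γ−1)mc², K/(mc²) = 5.02609 − 1 = 4.026.

4.026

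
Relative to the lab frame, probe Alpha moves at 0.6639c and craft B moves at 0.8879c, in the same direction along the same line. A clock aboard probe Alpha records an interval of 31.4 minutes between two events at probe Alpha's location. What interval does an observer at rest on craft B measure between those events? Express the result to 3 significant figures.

37.5 minutes

Speed of probe Alpha in craft B's frame: u = (v_A − v_B)/(1 − v_A v_B/c²) = (0.6639 − 0.8879)/(1 − 0.6639×0.8879) = −0.224/0.41052319 = −0.54565; |u| = 0.54565c.
At |u| = 0.54565c, γ = (1 − 0.297734)^(−1/2) = 1.1933.
The clock on probe Alpha records proper time, so craft B measures Δt = γΔτ = 1.1933 × 31.4 = 37.5 minutes.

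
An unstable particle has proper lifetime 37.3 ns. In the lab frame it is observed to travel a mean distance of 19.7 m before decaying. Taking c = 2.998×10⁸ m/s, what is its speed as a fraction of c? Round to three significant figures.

0.870c

d = βγcτ ⇒ βγ = d/(cτ) = 19.70 m / (11.18254 m) = 1.7617.
β = (βγ)/√(1+(βγ)²) = 1.7617/√4.10359 = 0.870.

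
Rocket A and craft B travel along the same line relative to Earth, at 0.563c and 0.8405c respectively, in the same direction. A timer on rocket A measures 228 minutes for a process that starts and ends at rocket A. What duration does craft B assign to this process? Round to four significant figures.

268.2 minutes

Speed of rocket A in craft B's frame: u = (v_A − v_B)/(1 − v_A v_B/c²) = (0.563 − 0.8405)/(1 − 0.563×0.8405) = −0.2775/0.5267985 = −0.52677; |u| = 0.52677c.
γ for this relative speed: γ = 1/√(1 − 0.277487) = 1.1765.
The clock on rocket A records proper time, so craft B measures Δt = γΔτ = 1.1765 × 228 = 268.2 minutes.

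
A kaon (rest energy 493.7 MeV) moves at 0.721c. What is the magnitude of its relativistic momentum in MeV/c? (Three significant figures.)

β² = 0.519841, so γ = 1/√0.480159 = 1.4431.
Momentum: p = γβ·mc = 1.4431 × 0.721 × 493.7 MeV/c = 514 MeV/c.

514 MeV/c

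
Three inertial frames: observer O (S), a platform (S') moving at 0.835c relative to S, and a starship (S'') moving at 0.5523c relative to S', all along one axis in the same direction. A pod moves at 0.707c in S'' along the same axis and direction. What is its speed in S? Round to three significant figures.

Compose velocities in two stages. Stage 1 (into S'): u₁ = (0.707+0.5523)/(1+0.707×0.5523) = 0.90566.
Stage 2 (into S): u = (0.90566+0.835)/(1+0.90566×0.835) = 0.99114, so the speed is 0.991c.

0.991c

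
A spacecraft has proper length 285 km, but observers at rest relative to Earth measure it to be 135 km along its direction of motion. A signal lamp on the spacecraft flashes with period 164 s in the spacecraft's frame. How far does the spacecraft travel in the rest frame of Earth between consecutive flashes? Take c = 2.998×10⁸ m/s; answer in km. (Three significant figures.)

Length contraction gives γ = L₀/L = 285/135 = 2.11111.
β = √(1 − 1/γ²) = 0.88069. Lab-frame period = γτ = 2.11111×164 s = 346.22 s. Distance = βc × γτ = 0.88069 × 2.998×10⁸ m/s × 346.22 s = 9.1413×10^10 m = 9.14×10^7 km.

9.14×10^7 km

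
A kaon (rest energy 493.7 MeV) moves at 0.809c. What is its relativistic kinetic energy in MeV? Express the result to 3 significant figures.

Lorentz factor: γ = (1 − 0.654481)^(−1/2) = 1.70123.
Kinetic energy: K = (γ − 1)mc² = (1.70123 − 1) × 493.7 MeV = 0.70123 × 493.7 = 346 MeV.

346 MeV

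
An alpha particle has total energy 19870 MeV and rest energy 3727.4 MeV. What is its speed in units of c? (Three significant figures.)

0.982c

γ = E/(mc²) = 19870/3727.4 = 5.3308.
β = √(1 − 1/γ²) = √(1 − 0.0351897) = √0.9648103 = 0.982.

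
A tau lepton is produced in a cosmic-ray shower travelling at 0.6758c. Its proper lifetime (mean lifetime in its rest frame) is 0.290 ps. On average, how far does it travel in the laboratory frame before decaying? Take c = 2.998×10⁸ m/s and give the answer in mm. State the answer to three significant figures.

0.0797 mm

With β = 0.6758, γ = 1/√(1 − 0.6758²) = 1/√0.54329436 = 1.3567.
Lab-frame lifetime: Δt = γτ = 1.3567 × 0.290 ps = 0.39344 ps.
Distance: d = vΔt = 0.6758 × 2.998×10⁸ m/s × 3.9344×10^-13 s = 7.97×10^-5 m = 0.0797 mm.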